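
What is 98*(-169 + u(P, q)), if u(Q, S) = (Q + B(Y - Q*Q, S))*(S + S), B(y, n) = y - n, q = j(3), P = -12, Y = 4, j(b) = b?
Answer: -107702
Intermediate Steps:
q = 3
u(Q, S) = 2*S*(4 + Q - S - Q**2) (u(Q, S) = (Q + ((4 - Q*Q) - S))*(S + S) = (Q + ((4 - Q**2) - S))*(2*S) = (Q + (4 - S - Q**2))*(2*S) = (4 + Q - S - Q**2)*(2*S) = 2*S*(4 + Q - S - Q**2))
98*(-169 + u(P, q)) = 98*(-169 + 2*3*(4 - 12 - 1*3 - 1*(-12)**2)) = 98*(-169 + 2*3*(4 - 12 - 3 - 1*144)) = 98*(-169 + 2*3*(4 - 12 - 3 - 144)) = 98*(-169 + 2*3*(-155)) = 98*(-169 - 930) = 98*(-1099) = -107702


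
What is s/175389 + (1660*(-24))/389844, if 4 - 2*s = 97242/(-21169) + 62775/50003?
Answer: -13676381242191/133854086508506 ≈ -0.10217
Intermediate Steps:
s = 250566509/68291194 (s = 2 - (97242/(-21169) + 62775/50003)/2 = 2 - (97242*(-1/21169) + 62775*(1/50003))/2 = 2 - (-97242/21169 + 2025/1613)/2 = 2 - 1/2*(-113984121/34145597) = 2 + 113984121/68291194 = 250566509/68291194 ≈ 3.6691)
s/175389 + (1660*(-24))/389844 = (250566509/68291194)/175389 + (1660*(-24))/389844 = (250566509/68291194)*(1/175389) - 39840*1/389844 = 13187711/630396011814 - 3320/32487 = -13676381242191/133854086508506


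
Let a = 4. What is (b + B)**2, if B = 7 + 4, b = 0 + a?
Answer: 225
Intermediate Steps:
b = 4 (b = 0 + 4 = 4)
B = 11
(b + B)**2 = (4 + 11)**2 = 15**2 = 225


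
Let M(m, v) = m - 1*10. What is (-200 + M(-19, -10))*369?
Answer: -84501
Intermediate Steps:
M(m, v) = -10 + m (M(m, v) = m - 10 = -10 + m)
(-200 + M(-19, -10))*369 = (-200 + (-10 - 19))*369 = (-200 - 29)*369 = -229*369 = -84501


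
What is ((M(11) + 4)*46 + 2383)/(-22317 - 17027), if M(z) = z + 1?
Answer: -3119/39344 ≈ -0.079275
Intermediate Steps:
M(z) = 1 + z
((M(11) + 4)*46 + 2383)/(-22317 - 17027) = (((1 + 11) + 4)*46 + 2383)/(-22317 - 17027) = ((12 + 4)*46 + 2383)/(-39344) = (16*46 + 2383)*(-1/39344) = (736 + 2383)*(-1/39344) = 3119*(-1/39344) = -3119/39344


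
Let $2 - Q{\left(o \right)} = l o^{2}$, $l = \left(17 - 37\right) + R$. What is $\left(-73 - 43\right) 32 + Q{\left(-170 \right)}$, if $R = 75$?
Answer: $-1593210$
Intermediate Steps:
$l = 55$ ($l = \left(17 - 37\right) + 75 = -20 + 75 = 55$)
$Q{\left(o \right)} = 2 - 55 o^{2}$
$\left(-73 - 43\right) 32 + Q{\left(-170 \right)} = \left(-73 - 43\right) 32 + \left(2 - 55 \left(-170\right)^{2}\right) = \left(-116\right) 32 + \left(2 - 1589500\right) = -3712 + \left(2 - 1589500\right) = -3712 - 1589498 = -1593210$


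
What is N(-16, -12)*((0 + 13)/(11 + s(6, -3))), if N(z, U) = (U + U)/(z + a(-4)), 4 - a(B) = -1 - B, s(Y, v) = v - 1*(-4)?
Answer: 26/15 ≈ 1.7333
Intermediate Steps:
s(Y, v) = 4 + v (s(Y, v) = v + 4 = 4 + v)
a(B) = 5 + B (a(B) = 4 - (-1 - B) = 4 + (1 + B) = 5 + B)
N(z, U) = 2*U/(1 + z) (N(z, U) = (U + U)/(z + (5 - 4)) = (2*U)/(z + 1) = (2*U)/(1 + z) = 2*U/(1 + z))
N(-16, -12)*((0 + 13)/(11 + s(6, -3))) = (2*(-12)/(1 - 16))*((0 + 13)/(11 + (4 - 3))) = (2*(-12)/(-15))*(13/(11 + 1)) = (2*(-12)*(-1/15))*(13/12) = 8*(13*(1/12))/5 = (8/5)*(13/12) = 26/15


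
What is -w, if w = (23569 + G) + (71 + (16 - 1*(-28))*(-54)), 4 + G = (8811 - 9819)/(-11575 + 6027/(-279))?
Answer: -5732165896/269621 ≈ -21260.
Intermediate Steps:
G = -1055048/269621 (G = -4 + (8811 - 9819)/(-11575 + 6027/(-279)) = -4 - 1008/(-11575 + 6027*(-1/279)) = -4 - 1008/(-11575 - 2009/93) = -4 - 1008/(-1078484/93) = -4 - 1008*(-93/1078484) = -4 + 23436/269621 = -1055048/269621 ≈ -3.9131)
w = 5732165896/269621 (w = (23569 - 1055048/269621) + (71 + (16 - 1*(-28))*(-54)) = 6353642301/269621 + (71 + (16 + 28)*(-54)) = 6353642301/269621 + (71 + 44*(-54)) = 6353642301/269621 + (71 - 2376) = 6353642301/269621 - 2305 = 5732165896/269621 ≈ 21260.)
-w = -1*5732165896/269621 = -5732165896/269621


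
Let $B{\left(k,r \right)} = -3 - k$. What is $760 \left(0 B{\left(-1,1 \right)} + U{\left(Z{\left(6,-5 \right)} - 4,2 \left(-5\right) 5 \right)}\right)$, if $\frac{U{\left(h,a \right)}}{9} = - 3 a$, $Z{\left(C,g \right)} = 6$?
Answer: $1026000$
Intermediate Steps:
$U{\left(h,a \right)} = - 27 a$ ($U{\left(h,a \right)} = 9 \left(- 3 a\right) = - 27 a$)
$760 \left(0 B{\left(-1,1 \right)} + U{\left(Z{\left(6,-5 \right)} - 4,2 \left(-5\right) 5 \right)}\right) = 760 \left(0 \left(-3 - -1\right) - 27 \cdot 2 \left(-5\right) 5\right) = 760 \left(0 \left(-3 + 1\right) - 27 \left(\left(-10\right) 5\right)\right) = 760 \left(0 \left(-2\right) - -1350\right) = 760 \left(0 + 1350\right) = 760 \cdot 1350 = 1026000$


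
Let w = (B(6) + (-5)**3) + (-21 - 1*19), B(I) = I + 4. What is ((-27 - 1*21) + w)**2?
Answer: 41209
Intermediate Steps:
B(I) = 4 + I
w = -155 (w = ((4 + 6) + (-5)**3) + (-21 - 1*19) = (10 - 125) + (-21 - 19) = -115 - 40 = -155)
((-27 - 1*21) + w)**2 = ((-27 - 1*21) - 155)**2 = ((-27 - 21) - 155)**2 = (-48 - 155)**2 = (-203)**2 = 41209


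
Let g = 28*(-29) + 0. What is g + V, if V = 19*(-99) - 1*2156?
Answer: -4849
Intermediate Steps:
V = -4037 (V = -1881 - 2156 = -4037)
g = -812 (g = -812 + 0 = -812)
g + V = -812 - 4037 = -4849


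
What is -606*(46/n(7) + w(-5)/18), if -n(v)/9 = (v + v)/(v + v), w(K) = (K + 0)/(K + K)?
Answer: 6161/2 ≈ 3080.5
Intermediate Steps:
w(K) = 1/2 (w(K) = K/((2*K)) = K*(1/(2*K)) = 1/2)
n(v) = -9 (n(v) = -9*(v + v)/(v + v) = -9*2*v/(2*v) = -9*2*v*1/(2*v) = -9*1 = -9)
-606*(46/n(7) + w(-5)/18) = -606*(46/(-9) + (1/2)/18) = -606*(46*(-1/9) + (1/2)*(1/18)) = -606*(-46/9 + 1/36) = -606*(-61/12) = 6161/2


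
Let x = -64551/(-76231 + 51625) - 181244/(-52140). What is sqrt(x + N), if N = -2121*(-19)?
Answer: sqrt(5687698667126863090)/11879230 ≈ 200.76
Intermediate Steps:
x = 72457213/11879230 (x = -64551/(-24606) - 181244*(-1/52140) = -64551*(-1/24606) + 45311/13035 = 21517/8202 + 45311/13035 = 72457213/11879230 ≈ 6.0995)
N = 40299
sqrt(x + N) = sqrt(72457213/11879230 + 40299) = sqrt(478793546983/11879230) = sqrt(5687698667126863090)/11879230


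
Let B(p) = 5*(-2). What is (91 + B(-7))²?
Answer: 6561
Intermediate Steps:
B(p) = -10
(91 + B(-7))² = (91 - 10)² = 81² = 6561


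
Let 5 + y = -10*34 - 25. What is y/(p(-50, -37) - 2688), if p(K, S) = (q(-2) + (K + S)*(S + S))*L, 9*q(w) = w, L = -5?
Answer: 1665/156946 ≈ 0.010609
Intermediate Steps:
q(w) = w/9
p(K, S) = 10/9 - 10*S*(K + S) (p(K, S) = ((1/9)*(-2) + (K + S)*(S + S))*(-5) = (-2/9 + (K + S)*(2*S))*(-5) = (-2/9 + 2*S*(K + S))*(-5) = 10/9 - 10*S*(K + S))
y = -370 (y = -5 + (-10*34 - 25) = -5 + (-340 - 25) = -5 - 365 = -370)
y/(p(-50, -37) - 2688) = -370/((10/9 - 10*(-37)**2 - 10*(-50)*(-37)) - 2688) = -370/((10/9 - 10*1369 - 18500) - 2688) = -370/((10/9 - 13690 - 18500) - 2688) = -370/(-289700/9 - 2688) = -370/(-313892/9) = -370*(-9/313892) = 1665/156946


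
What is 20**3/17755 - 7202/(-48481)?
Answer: 103143902/172156031 ≈ 0.59913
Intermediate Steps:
20**3/17755 - 7202/(-48481) = 8000*(1/17755) - 7202*(-1/48481) = 1600/3551 + 7202/48481 = 103143902/172156031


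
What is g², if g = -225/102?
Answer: 5625/1156 ≈ 4.8659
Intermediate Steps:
g = -75/34 (g = -225*1/102 = -75/34 ≈ -2.2059)
g² = (-75/34)² = 5625/1156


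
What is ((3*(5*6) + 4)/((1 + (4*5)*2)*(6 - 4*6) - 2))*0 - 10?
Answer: -10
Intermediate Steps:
((3*(5*6) + 4)/((1 + (4*5)*2)*(6 - 4*6) - 2))*0 - 10 = ((3*30 + 4)/((1 + 20*2)*(6 - 24) - 2))*0 - 10 = ((90 + 4)/((1 + 40)*(-18) - 2))*0 - 10 = (94/(41*(-18) - 2))*0 - 10 = (94/(-738 - 2))*0 - 10 = (94/(-740))*0 - 10 = (94*(-1/740))*0 - 10 = -47/370*0 - 10 = 0 - 10 = -10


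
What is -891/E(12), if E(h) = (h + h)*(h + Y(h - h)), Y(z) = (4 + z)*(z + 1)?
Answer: -297/128 ≈ -2.3203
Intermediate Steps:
Y(z) = (1 + z)*(4 + z) (Y(z) = (4 + z)*(1 + z) = (1 + z)*(4 + z))
E(h) = 2*h*(4 + h) (E(h) = (h + h)*(h + (4 + (h - h)² + 5*(h - h))) = (2*h)*(h + (4 + 0² + 5*0)) = (2*h)*(h + (4 + 0 + 0)) = (2*h)*(h + 4) = (2*h)*(4 + h) = 2*h*(4 + h))
-891/E(12) = -891*1/(24*(4 + 12)) = -891/(2*12*16) = -891/384 = -891*1/384 = -297/128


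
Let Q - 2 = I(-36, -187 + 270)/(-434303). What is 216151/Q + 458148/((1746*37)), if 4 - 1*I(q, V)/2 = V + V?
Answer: 1010818773573491/9355769310 ≈ 1.0804e+5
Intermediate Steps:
I(q, V) = 8 - 4*V (I(q, V) = 8 - 2*(V + V) = 8 - 4*V)
Q = 868930/434303 (Q = 2 + (8 - 4*(-187 + 270))/(-434303) = 2 + (8 - 4*83)*(-1/434303) = 2 + (8 - 332)*(-1/434303) = 2 - 324*(-1/434303) = 2 + 324/434303 = 868930/434303 ≈ 2.0007)
216151/Q + 458148/((1746*37)) = 216151/(868930/434303) + 458148/((1746*37)) = 216151*(434303/868930) + 458148/64602 = 93875027753/868930 + 458148*(1/64602) = 93875027753/868930 + 76358/10767 = 1010818773573491/9355769310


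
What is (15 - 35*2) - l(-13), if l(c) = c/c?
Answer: -56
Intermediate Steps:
l(c) = 1
(15 - 35*2) - l(-13) = (15 - 35*2) - 1*1 = (15 - 70) - 1 = -55 - 1 = -56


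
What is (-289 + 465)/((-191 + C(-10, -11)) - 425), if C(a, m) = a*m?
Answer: -8/23 ≈ -0.34783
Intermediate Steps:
(-289 + 465)/((-191 + C(-10, -11)) - 425) = (-289 + 465)/((-191 - 10*(-11)) - 425) = 176/((-191 + 110) - 425) = 176/(-81 - 425) = 176/(-506) = 176*(-1/506) = -8/23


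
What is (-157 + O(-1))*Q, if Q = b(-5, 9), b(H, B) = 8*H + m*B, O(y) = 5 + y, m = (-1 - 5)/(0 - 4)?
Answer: 8109/2 ≈ 4054.5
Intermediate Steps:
m = 3/2 (m = -6/(-4) = -6*(-¼) = 3/2 ≈ 1.5000)
b(H, B) = 8*H + 3*B/2
Q = -53/2 (Q = 8*(-5) + (3/2)*9 = -40 + 27/2 = -53/2 ≈ -26.500)
(-157 + O(-1))*Q = (-157 + (5 - 1))*(-53/2) = (-157 + 4)*(-53/2) = -153*(-53/2) = 8109/2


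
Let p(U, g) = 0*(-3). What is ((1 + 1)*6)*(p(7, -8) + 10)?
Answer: 120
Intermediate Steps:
p(U, g) = 0
((1 + 1)*6)*(p(7, -8) + 10) = ((1 + 1)*6)*(0 + 10) = (2*6)*10 = 12*10 = 120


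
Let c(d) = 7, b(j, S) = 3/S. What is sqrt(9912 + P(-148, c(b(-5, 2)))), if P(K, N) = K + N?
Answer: sqrt(9771) ≈ 98.848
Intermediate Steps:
sqrt(9912 + P(-148, c(b(-5, 2)))) = sqrt(9912 + (-148 + 7)) = sqrt(9912 - 141) = sqrt(9771)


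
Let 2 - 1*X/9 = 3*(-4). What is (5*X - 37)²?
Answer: 351649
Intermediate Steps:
X = 126 (X = 18 - 27*(-4) = 18 - 9*(-12) = 18 + 108 = 126)
(5*X - 37)² = (5*126 - 37)² = (630 - 37)² = 593² = 351649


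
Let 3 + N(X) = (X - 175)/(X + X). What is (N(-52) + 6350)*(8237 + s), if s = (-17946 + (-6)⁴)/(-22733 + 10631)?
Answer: 2743081233315/52442 ≈ 5.2307e+7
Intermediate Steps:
s = 2775/2017 (s = (-17946 + 1296)/(-12102) = -16650*(-1/12102) = 2775/2017 ≈ 1.3758)
N(X) = -3 + (-175 + X)/(2*X) (N(X) = -3 + (X - 175)/(X + X) = -3 + (-175 + X)/((2*X)) = -3 + (-175 + X)*(1/(2*X)) = -3 + (-175 + X)/(2*X))
(N(-52) + 6350)*(8237 + s) = ((5/2)*(-35 - 1*(-52))/(-52) + 6350)*(8237 + 2775/2017) = ((5/2)*(-1/52)*(-35 + 52) + 6350)*(16616804/2017) = ((5/2)*(-1/52)*17 + 6350)*(16616804/2017) = (-85/104 + 6350)*(16616804/2017) = (660315/104)*(16616804/2017) = 2743081233315/52442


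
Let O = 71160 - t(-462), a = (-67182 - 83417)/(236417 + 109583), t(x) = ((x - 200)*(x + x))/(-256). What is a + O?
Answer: 50895887927/692000 ≈ 73549.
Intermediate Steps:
t(x) = -x*(-200 + x)/128 (t(x) = ((-200 + x)*(2*x))*(-1/256) = (2*x*(-200 + x))*(-1/256) = -x*(-200 + x)/128)
a = -150599/346000 ≈ -0.43526
O = 2353581/32 (O = 71160 - (-462)*(200 - 1*(-462))/128 = 71160 - (-462)*(200 + 462)/128 = 71160 - (-462)*662/128 = 71160 - 1*(-76461/32) = 71160 + 76461/32 = 2353581/32 ≈ 73549.)
a + O = -150599/346000 + 2353581/32 = 50895887927/692000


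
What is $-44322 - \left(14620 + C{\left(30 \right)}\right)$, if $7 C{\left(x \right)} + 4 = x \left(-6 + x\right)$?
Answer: $- \frac{413310}{7} \approx -59044.0$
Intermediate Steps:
$C{\left(x \right)} = - \frac{4}{7} + \frac{x \left(-6 + x\right)}{7}$
$-44322 - \left(14620 + C{\left(30 \right)}\right) = -44322 - \left(14620 - \left(\frac{184}{7} - \frac{900}{7}\right)\right) = -44322 - \left(14620 - - \frac{716}{7}\right) = -44322 - \left(14620 + \frac{716}{7}\right) = -44322 - \frac{103056}{7} = - \frac{413310}{7}$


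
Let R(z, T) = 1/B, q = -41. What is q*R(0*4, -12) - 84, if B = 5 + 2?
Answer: -629/7 ≈ -89.857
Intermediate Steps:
B = 7
R(z, T) = ⅐ (R(z, T) = 1/7 = ⅐)
q*R(0*4, -12) - 84 = -41*⅐ - 84 = -41/7 - 84 = -629/7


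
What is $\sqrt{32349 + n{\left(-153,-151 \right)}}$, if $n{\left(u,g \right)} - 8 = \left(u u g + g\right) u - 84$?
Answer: $\sqrt{540873503} \approx 23257.0$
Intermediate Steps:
$n{\left(u,g \right)} = -76 + u \left(g + g u^{2}\right)$ ($n{\left(u,g \right)} = 8 + \left(\left(u u g + g\right) u - 84\right) = 8 + \left(\left(u^{2} g + g\right) u - 84\right) = 8 + \left(\left(g u^{2} + g\right) u - 84\right) = 8 + \left(\left(g + g u^{2}\right) u - 84\right) = 8 + \left(u \left(g + g u^{2}\right) - 84\right) = 8 + \left(-84 + u \left(g + g u^{2}\right)\right) = -76 + u \left(g + g u^{2}\right)$)
$\sqrt{32349 + n{\left(-153,-151 \right)}} = \sqrt{32349 - \left(-23027 - 540818127\right)} = \sqrt{32349 - -540841154} = \sqrt{32349 + \left(-76 + 23103 + 540818127\right)} = \sqrt{32349 + 540841154} = \sqrt{540873503}$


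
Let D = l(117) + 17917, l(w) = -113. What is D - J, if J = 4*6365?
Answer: -7656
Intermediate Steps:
J = 25460
D = 17804 (D = -113 + 17917 = 17804)
D - J = 17804 - 1*25460 = 17804 - 25460 = -7656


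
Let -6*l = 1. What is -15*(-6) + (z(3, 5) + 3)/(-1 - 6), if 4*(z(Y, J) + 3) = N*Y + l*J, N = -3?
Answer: 15179/168 ≈ 90.351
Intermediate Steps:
l = -⅙ (l = -⅙*1 = -⅙ ≈ -0.16667)
z(Y, J) = -3 - 3*Y/4 - J/24 (z(Y, J) = -3 + (-3*Y - J/6)/4 = -3 + (-3*Y/4 - J/24) = -3 - 3*Y/4 - J/24)
-15*(-6) + (z(3, 5) + 3)/(-1 - 6) = -15*(-6) + ((-3 - ¾*3 - 1/24*5) + 3)/(-1 - 6) = 90 + ((-3 - 9/4 - 5/24) + 3)/(-7) = 90 + (-131/24 + 3)*(-⅐) = 90 - 59/24*(-⅐) = 90 + 59/168 = 15179/168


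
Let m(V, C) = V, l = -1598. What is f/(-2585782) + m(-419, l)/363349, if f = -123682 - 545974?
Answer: 121117697643/469770651959 ≈ 0.25782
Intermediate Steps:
f = -669656
f/(-2585782) + m(-419, l)/363349 = -669656/(-2585782) - 419/363349 = -669656*(-1/2585782) - 419*1/363349 = 334828/1292891 - 419/363349 = 121117697643/469770651959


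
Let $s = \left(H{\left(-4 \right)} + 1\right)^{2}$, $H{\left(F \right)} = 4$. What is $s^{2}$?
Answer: $625$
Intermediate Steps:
$s = 25$ ($s = \left(4 + 1\right)^{2} = 5^{2} = 25$)
$s^{2} = 25^{2} = 625$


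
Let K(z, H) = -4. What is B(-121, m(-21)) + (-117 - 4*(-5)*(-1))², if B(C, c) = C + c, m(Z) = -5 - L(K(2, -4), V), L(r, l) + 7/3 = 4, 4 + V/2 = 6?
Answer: 55924/3 ≈ 18641.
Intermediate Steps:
V = 4 (V = -8 + 2*6 = -8 + 12 = 4)
L(r, l) = 5/3 (L(r, l) = -7/3 + 4 = 5/3)
m(Z) = -20/3 (m(Z) = -5 - 1*5/3 = -5 - 5/3 = -20/3)
B(-121, m(-21)) + (-117 - 4*(-5)*(-1))² = (-121 - 20/3) + (-117 - 4*(-5)*(-1))² = -383/3 + (-117 + 20*(-1))² = -383/3 + (-117 - 20)² = -383/3 + (-137)² = -383/3 + 18769 = 55924/3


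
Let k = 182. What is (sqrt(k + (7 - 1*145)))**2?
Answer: 44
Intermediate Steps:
(sqrt(k + (7 - 1*145)))**2 = (sqrt(182 + (7 - 1*145)))**2 = (sqrt(182 + (7 - 145)))**2 = (sqrt(182 - 138))**2 = (sqrt(44))**2 = (2*sqrt(11))**2 = 44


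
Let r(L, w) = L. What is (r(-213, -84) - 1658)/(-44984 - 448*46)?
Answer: 1871/65592 ≈ 0.028525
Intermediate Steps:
(r(-213, -84) - 1658)/(-44984 - 448*46) = (-213 - 1658)/(-44984 - 448*46) = -1871/(-44984 - 20608) = -1871/(-65592) = -1871*(-1/65592) = 1871/65592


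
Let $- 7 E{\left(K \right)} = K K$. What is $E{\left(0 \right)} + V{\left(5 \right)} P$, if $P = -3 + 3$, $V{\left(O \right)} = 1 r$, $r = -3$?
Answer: $0$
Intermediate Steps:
$V{\left(O \right)} = -3$ ($V{\left(O \right)} = 1 \left(-3\right) = -3$)
$E{\left(K \right)} = - \frac{K^{2}}{7}$ ($E{\left(K \right)} = - \frac{K K}{7} = - \frac{K^{2}}{7}$)
$P = 0$
$E{\left(0 \right)} + V{\left(5 \right)} P = - \frac{0^{2}}{7} - 0 = \left(- \frac{1}{7}\right) 0 + 0 = 0 + 0 = 0$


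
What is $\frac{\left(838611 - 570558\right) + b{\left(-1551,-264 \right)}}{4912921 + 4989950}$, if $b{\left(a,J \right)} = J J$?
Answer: $\frac{112583}{3300957} \approx 0.034106$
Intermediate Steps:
$b{\left(a,J \right)} = J^{2}$
$\frac{\left(838611 - 570558\right) + b{\left(-1551,-264 \right)}}{4912921 + 4989950} = \frac{\left(838611 - 570558\right) + \left(-264\right)^{2}}{4912921 + 4989950} = \frac{\left(838611 - 570558\right) + 69696}{9902871} = \left(268053 + 69696\right) \frac{1}{9902871} = 337749 \cdot \frac{1}{9902871} = \frac{112583}{3300957}$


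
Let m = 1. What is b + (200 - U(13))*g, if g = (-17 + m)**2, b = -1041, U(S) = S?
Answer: 46831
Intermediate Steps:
g = 256 (g = (-17 + 1)**2 = (-16)**2 = 256)
b + (200 - U(13))*g = -1041 + (200 - 1*13)*256 = -1041 + (200 - 13)*256 = -1041 + 187*256 = -1041 + 47872 = 46831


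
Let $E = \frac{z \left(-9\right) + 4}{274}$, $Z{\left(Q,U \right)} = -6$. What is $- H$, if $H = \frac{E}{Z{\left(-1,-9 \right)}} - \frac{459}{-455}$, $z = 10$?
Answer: $- \frac{396863}{374010} \approx -1.0611$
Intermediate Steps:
$E = - \frac{43}{137}$ ($E = \frac{10 \left(-9\right) + 4}{274} = \left(-90 + 4\right) \frac{1}{274} = \left(-86\right) \frac{1}{274} = - \frac{43}{137} \approx -0.31387$)
$H = \frac{396863}{374010}$ ($H = - \frac{43}{137 \left(-6\right)} - \frac{459}{-455} = \left(- \frac{43}{137}\right) \left(- \frac{1}{6}\right) - - \frac{459}{455} = \frac{43}{822} + \frac{459}{455} = \frac{396863}{374010} \approx 1.0611$)
$- H = \left(-1\right) \frac{396863}{374010} = - \frac{396863}{374010}$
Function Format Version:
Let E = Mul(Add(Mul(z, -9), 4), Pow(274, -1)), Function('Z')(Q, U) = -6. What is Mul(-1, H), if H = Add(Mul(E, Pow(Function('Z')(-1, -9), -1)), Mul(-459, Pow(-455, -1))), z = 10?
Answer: Rational(-396863, 374010) ≈ -1.0611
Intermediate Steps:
E = Rational(-43, 137) (E = Mul(Add(Mul(10, -9), 4), Pow(274, -1)) = Mul(Add(-90, 4), Rational(1, 274)) = Mul(-86, Rational(1, 274)) = Rational(-43, 137) ≈ -0.31387)
H = Rational(396863, 374010) (H = Add(Mul(Rational(-43, 137), Pow(-6, -1)), Mul(-459, Pow(-455, -1))) = Add(Mul(Rational(-43, 137), Rational(-1, 6)), Mul(-459, Rational(-1, 455))) = Add(Rational(43, 822), Rational(459, 455)) = Rational(396863, 374010) ≈ 1.0611)
Mul(-1, H) = Mul(-1, Rational(396863, 374010)) = Rational(-396863, 374010)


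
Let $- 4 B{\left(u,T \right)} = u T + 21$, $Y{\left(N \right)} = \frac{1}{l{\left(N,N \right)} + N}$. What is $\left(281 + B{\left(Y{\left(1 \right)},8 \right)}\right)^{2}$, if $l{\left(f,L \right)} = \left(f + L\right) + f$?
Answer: $\frac{1212201}{16} \approx 75763.0$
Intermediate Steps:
$l{\left(f,L \right)} = L + 2 f$ ($l{\left(f,L \right)} = \left(L + f\right) + f = L + 2 f$)
$Y{\left(N \right)} = \frac{1}{4 N}$ ($Y{\left(N \right)} = \frac{1}{\left(N + 2 N\right) + N} = \frac{1}{3 N + N} = \frac{1}{4 N}$)
$B{\left(u,T \right)} = - \frac{21}{4} - \frac{T u}{4}$ ($B{\left(u,T \right)} = - \frac{u T + 21}{4} = - \frac{T u + 21}{4} = - \frac{21 + T u}{4} = - \frac{21}{4} - \frac{T u}{4}$)
$\left(281 + B{\left(Y{\left(1 \right)},8 \right)}\right)^{2} = \left(281 - \left(\frac{21}{4} + 2 \frac{1}{4 \cdot 1}\right)\right)^{2} = \left(281 - \left(\frac{21}{4} + 2 \cdot \frac{1}{4} \cdot 1\right)\right)^{2} = \left(281 - \left(\frac{21}{4} + 2 \cdot \frac{1}{4}\right)\right)^{2} = \left(281 - \frac{23}{4}\right)^{2} = \left(\frac{1101}{4}\right)^{2} = \frac{1212201}{16}$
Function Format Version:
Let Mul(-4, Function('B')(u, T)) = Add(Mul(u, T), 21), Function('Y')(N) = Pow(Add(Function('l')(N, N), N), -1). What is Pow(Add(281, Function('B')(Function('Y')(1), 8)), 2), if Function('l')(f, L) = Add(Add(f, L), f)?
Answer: Rational(1212201, 16) ≈ 75763.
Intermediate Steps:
Function('l')(f, L) = Add(L, Mul(2, f)) (Function('l')(f, L) = Add(Add(L, f), f) = Add(L, Mul(2, f)))
Function('Y')(N) = Mul(Rational(1, 4), Pow(N, -1)) (Function('Y')(N) = Pow(Add(Add(N, Mul(2, N)), N), -1) = Pow(Add(Mul(3, N), N), -1) = Pow(Mul(4, N), -1) = Mul(Rational(1, 4), Pow(N, -1)))
Function('B')(u, T) = Add(Rational(-21, 4), Mul(Rational(-1, 4), T, u)) (Function('B')(u, T) = Mul(Rational(-1, 4), Add(Mul(u, T), 21)) = Mul(Rational(-1, 4), Add(Mul(T, u), 21)) = Mul(Rational(-1, 4), Add(21, Mul(T, u))) = Add(Rational(-21, 4), Mul(Rational(-1, 4), T, u)))
Pow(Add(281, Function('B')(Function('Y')(1), 8)), 2) = Pow(Add(281, Add(Rational(-21, 4), Mul(Rational(-1, 4), 8, Mul(Rational(1, 4), Pow(1, -1))))), 2) = Pow(Add(281, Add(Rational(-21, 4), Mul(Rational(-1, 4), 8, Mul(Rational(1, 4), 1)))), 2) = Pow(Add(281, Add(Rational(-21, 4), Mul(Rational(-1, 4), 8, Rational(1, 4)))), 2) = Pow(Add(281, Add(Rational(-21, 4), Rational(-1, 2))), 2) = Pow(Add(281, Rational(-23, 4)), 2) = Pow(Rational(1101, 4), 2) = Rational(1212201, 16)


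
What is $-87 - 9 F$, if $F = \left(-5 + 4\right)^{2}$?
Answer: $-96$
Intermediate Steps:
$F = 1$ ($F = \left(-1\right)^{2} = 1$)
$-87 - 9 F = -87 - 9 = -96$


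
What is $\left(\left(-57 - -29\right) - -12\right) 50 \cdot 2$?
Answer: $-1600$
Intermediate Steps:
$\left(\left(-57 - -29\right) - -12\right) 50 \cdot 2 = \left(\left(-57 + \left(-9 + 38\right)\right) + 12\right) 100 = \left(\left(-57 + 29\right) + 12\right) 100 = \left(-28 + 12\right) 100 = \left(-16\right) 100 = -1600$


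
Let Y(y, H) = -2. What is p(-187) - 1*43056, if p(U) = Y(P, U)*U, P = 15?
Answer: -42682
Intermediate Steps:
p(U) = -2*U
p(-187) - 1*43056 = -2*(-187) - 1*43056 = 374 - 43056 = -42682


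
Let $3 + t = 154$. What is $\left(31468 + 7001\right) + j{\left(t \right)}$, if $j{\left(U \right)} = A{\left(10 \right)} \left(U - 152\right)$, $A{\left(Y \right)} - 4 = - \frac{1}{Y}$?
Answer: $\frac{384651}{10} \approx 38465.0$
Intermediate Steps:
$t = 151$ ($t = -3 + 154 = 151$)
$A{\left(Y \right)} = 4 - \frac{1}{Y}$
$j{\left(U \right)} = - \frac{2964}{5} + \frac{39 U}{10}$ ($j{\left(U \right)} = \left(4 - \frac{1}{10}\right) \left(U - 152\right) = \left(4 - \frac{1}{10}\right) \left(-152 + U\right) = \frac{39 \left(-152 + U\right)}{10} = - \frac{2964}{5} + \frac{39 U}{10}$)
$\left(31468 + 7001\right) + j{\left(t \right)} = \left(31468 + 7001\right) + \left(- \frac{2964}{5} + \frac{39}{10} \cdot 151\right) = 38469 + \left(- \frac{2964}{5} + \frac{5889}{10}\right) = 38469 - \frac{39}{10} = \frac{384651}{10}$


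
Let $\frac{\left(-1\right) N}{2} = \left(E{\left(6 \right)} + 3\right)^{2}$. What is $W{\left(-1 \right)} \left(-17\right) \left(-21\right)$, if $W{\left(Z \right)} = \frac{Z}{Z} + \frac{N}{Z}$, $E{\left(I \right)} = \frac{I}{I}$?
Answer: $11781$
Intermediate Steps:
$E{\left(I \right)} = 1$
$N = -32$ ($N = - 2 \left(1 + 3\right)^{2} = - 2 \cdot 4^{2} = \left(-2\right) 16 = -32$)
$W{\left(Z \right)} = 1 - \frac{32}{Z}$ ($W{\left(Z \right)} = \frac{Z}{Z} - \frac{32}{Z} = 1 - \frac{32}{Z}$)
$W{\left(-1 \right)} \left(-17\right) \left(-21\right) = \frac{-32 - 1}{-1} \left(-17\right) \left(-21\right) = \left(-1\right) \left(-33\right) \left(-17\right) \left(-21\right) = 33 \left(-17\right) \left(-21\right) = \left(-561\right) \left(-21\right) = 11781$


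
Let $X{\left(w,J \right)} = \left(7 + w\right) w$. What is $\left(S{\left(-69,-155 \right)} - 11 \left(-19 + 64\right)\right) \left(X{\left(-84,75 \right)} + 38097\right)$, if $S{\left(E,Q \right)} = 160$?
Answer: $-14929275$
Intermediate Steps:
$X{\left(w,J \right)} = w \left(7 + w\right)$
$\left(S{\left(-69,-155 \right)} - 11 \left(-19 + 64\right)\right) \left(X{\left(-84,75 \right)} + 38097\right) = \left(160 - 11 \left(-19 + 64\right)\right) \left(- 84 \left(7 - 84\right) + 38097\right) = \left(160 - 495\right) \left(\left(-84\right) \left(-77\right) + 38097\right) = \left(160 - 495\right) \left(6468 + 38097\right) = \left(-335\right) 44565 = -14929275$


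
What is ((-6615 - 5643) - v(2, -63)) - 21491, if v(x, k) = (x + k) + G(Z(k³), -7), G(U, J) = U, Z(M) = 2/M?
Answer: -8423583334/250047 ≈ -33688.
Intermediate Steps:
v(x, k) = k + x + 2/k³ (v(x, k) = (x + k) + 2/(k³) = (k + x) + 2/k³ = k + x + 2/k³)
((-6615 - 5643) - v(2, -63)) - 21491 = ((-6615 - 5643) - (-63 + 2 + 2/(-63)³)) - 21491 = (-12258 - (-63 + 2 + 2*(-1/250047))) - 21491 = (-12258 - (-63 + 2 - 2/250047)) - 21491 = (-12258 - 1*(-15252869/250047)) - 21491 = (-12258 + 15252869/250047) - 21491 = -3049823257/250047 - 21491 = -8423583334/250047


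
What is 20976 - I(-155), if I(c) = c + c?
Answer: 21286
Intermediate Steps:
I(c) = 2*c
20976 - I(-155) = 20976 - 2*(-155) = 20976 - 1*(-310) = 20976 + 310 = 21286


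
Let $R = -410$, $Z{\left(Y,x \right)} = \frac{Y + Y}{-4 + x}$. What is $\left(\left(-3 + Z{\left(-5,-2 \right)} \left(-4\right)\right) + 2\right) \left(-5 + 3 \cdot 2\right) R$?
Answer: $\frac{9430}{3} \approx 3143.3$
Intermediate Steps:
$Z{\left(Y,x \right)} = \frac{2 Y}{-4 + x}$
$\left(\left(-3 + Z{\left(-5,-2 \right)} \left(-4\right)\right) + 2\right) \left(-5 + 3 \cdot 2\right) R = \left(\left(-3 + 2 \left(-5\right) \frac{1}{-4 - 2} \left(-4\right)\right) + 2\right) \left(-5 + 3 \cdot 2\right) \left(-410\right) = \left(\left(-3 + 2 \left(-5\right) \frac{1}{-6} \left(-4\right)\right) + 2\right) \left(-5 + 6\right) \left(-410\right) = \left(\left(-3 + 2 \left(-5\right) \left(- \frac{1}{6}\right) \left(-4\right)\right) + 2\right) 1 \left(-410\right) = \left(\left(-3 + \frac{5}{3} \left(-4\right)\right) + 2\right) 1 \left(-410\right) = \left(\left(-3 - \frac{20}{3}\right) + 2\right) 1 \left(-410\right) = \left(- \frac{29}{3} + 2\right) 1 \left(-410\right) = \left(- \frac{23}{3}\right) 1 \left(-410\right) = \left(- \frac{23}{3}\right) \left(-410\right) = \frac{9430}{3}$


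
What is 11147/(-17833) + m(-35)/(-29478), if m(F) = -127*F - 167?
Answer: -3969420/5153737 ≈ -0.77020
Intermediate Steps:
m(F) = -167 - 127*F
11147/(-17833) + m(-35)/(-29478) = 11147/(-17833) + (-167 - 127*(-35))/(-29478) = 11147*(-1/17833) + (-167 + 4445)*(-1/29478) = -11147/17833 + 4278*(-1/29478) = -11147/17833 - 713/4913 = -3969420/5153737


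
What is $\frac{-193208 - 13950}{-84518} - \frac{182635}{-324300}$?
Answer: $\frac{1180246919}{391559820} \approx 3.0142$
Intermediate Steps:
$\frac{-193208 - 13950}{-84518} - \frac{182635}{-324300} = \left(-207158\right) \left(- \frac{1}{84518}\right) - - \frac{36527}{64860} = \frac{14797}{6037} + \frac{36527}{64860} = \frac{1180246919}{391559820}$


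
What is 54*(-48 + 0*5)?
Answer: -2592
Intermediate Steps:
54*(-48 + 0*5) = 54*(-48 + 0) = 54*(-48) = -2592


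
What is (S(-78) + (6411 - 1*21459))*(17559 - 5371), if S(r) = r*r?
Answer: -109253232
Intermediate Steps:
S(r) = r²
(S(-78) + (6411 - 1*21459))*(17559 - 5371) = ((-78)² + (6411 - 1*21459))*(17559 - 5371) = (6084 + (6411 - 21459))*12188 = (6084 - 15048)*12188 = -8964*12188 = -109253232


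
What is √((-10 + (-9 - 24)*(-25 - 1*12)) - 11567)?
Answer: 2*I*√2589 ≈ 101.76*I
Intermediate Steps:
√((-10 + (-9 - 24)*(-25 - 1*12)) - 11567) = √((-10 - 33*(-25 - 12)) - 11567) = √((-10 - 33*(-37)) - 11567) = √((-10 + 1221) - 11567) = √(1211 - 11567) = √(-10356) = 2*I*√2589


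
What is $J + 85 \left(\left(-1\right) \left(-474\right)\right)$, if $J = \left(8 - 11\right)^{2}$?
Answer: $40299$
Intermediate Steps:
$J = 9$ ($J = \left(-3\right)^{2} = 9$)
$J + 85 \left(\left(-1\right) \left(-474\right)\right) = 9 + 85 \left(\left(-1\right) \left(-474\right)\right) = 9 + 85 \cdot 474 = 9 + 40290 = 40299$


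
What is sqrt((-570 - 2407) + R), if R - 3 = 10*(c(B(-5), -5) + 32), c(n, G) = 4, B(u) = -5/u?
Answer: I*sqrt(2614) ≈ 51.127*I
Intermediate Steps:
R = 363 (R = 3 + 10*(4 + 32) = 3 + 10*36 = 3 + 360 = 363)
sqrt((-570 - 2407) + R) = sqrt((-570 - 2407) + 363) = sqrt(-2977 + 363) = sqrt(-2614) = I*sqrt(2614)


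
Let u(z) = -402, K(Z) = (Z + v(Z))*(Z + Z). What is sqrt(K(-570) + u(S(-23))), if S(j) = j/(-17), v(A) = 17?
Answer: 9*sqrt(7778) ≈ 793.74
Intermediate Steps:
K(Z) = 2*Z*(17 + Z) (K(Z) = (Z + 17)*(Z + Z) = (17 + Z)*(2*Z) = 2*Z*(17 + Z))
S(j) = -j/17 (S(j) = j*(-1/17) = -j/17)
sqrt(K(-570) + u(S(-23))) = sqrt(2*(-570)*(17 - 570) - 402) = sqrt(2*(-570)*(-553) - 402) = sqrt(630420 - 402) = sqrt(630018) = 9*sqrt(7778)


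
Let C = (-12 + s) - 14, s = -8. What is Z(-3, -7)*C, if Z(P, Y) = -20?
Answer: 680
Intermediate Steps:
C = -34 (C = (-12 - 8) - 14 = -20 - 14 = -34)
Z(-3, -7)*C = -20*(-34) = 680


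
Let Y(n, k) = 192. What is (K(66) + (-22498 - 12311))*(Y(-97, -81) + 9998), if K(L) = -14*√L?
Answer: -354703710 - 142660*√66 ≈ -3.5586e+8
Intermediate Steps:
(K(66) + (-22498 - 12311))*(Y(-97, -81) + 9998) = (-14*√66 + (-22498 - 12311))*(192 + 9998) = (-14*√66 - 34809)*10190 = (-34809 - 14*√66)*10190 = -354703710 - 142660*√66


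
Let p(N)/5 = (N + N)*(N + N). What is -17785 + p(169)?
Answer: 553435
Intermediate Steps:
p(N) = 20*N² (p(N) = 5*((N + N)*(N + N)) = 5*((2*N)*(2*N)) = 5*(4*N²) = 20*N²)
-17785 + p(169) = -17785 + 20*169² = -17785 + 20*28561 = -17785 + 571220 = 553435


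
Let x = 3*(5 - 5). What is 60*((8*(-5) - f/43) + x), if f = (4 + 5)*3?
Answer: -104820/43 ≈ -2437.7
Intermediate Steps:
f = 27 (f = 9*3 = 27)
x = 0 (x = 3*0 = 0)
60*((8*(-5) - f/43) + x) = 60*((8*(-5) - 27/43) + 0) = 60*((-40 - 27/43) + 0) = 60*(-1747/43 + 0) = 60*(-1747/43) = -104820/43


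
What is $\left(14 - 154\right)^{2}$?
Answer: $19600$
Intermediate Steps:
$\left(14 - 154\right)^{2} = \left(-140\right)^{2} = 19600$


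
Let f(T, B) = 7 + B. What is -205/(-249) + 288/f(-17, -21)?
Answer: -34421/1743 ≈ -19.748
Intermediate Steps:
-205/(-249) + 288/f(-17, -21) = -205/(-249) + 288/(7 - 21) = -205*(-1/249) + 288/(-14) = 205/249 + 288*(-1/14) = 205/249 - 144/7 = -34421/1743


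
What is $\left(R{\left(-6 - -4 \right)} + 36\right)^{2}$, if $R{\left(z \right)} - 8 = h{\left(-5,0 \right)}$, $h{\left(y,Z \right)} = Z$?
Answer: $1936$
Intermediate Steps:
$R{\left(z \right)} = 8$ ($R{\left(z \right)} = 8 + 0 = 8$)
$\left(R{\left(-6 - -4 \right)} + 36\right)^{2} = \left(8 + 36\right)^{2} = 44^{2} = 1936$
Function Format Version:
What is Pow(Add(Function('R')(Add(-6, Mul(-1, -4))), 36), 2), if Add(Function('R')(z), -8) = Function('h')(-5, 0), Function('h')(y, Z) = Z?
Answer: 1936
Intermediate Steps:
Function('R')(z) = 8 (Function('R')(z) = Add(8, 0) = 8)
Pow(Add(Function('R')(Add(-6, Mul(-1, -4))), 36), 2) = Pow(Add(8, 36), 2) = Pow(44, 2) = 1936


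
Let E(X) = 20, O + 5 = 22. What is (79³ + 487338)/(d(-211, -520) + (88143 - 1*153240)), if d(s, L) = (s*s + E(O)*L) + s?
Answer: -980377/31187 ≈ -31.435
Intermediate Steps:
O = 17 (O = -5 + 22 = 17)
d(s, L) = s + s² + 20*L (d(s, L) = (s*s + 20*L) + s = (s² + 20*L) + s = s + s² + 20*L)
(79³ + 487338)/(d(-211, -520) + (88143 - 1*153240)) = (79³ + 487338)/((-211 + (-211)² + 20*(-520)) + (88143 - 1*153240)) = (493039 + 487338)/((-211 + 44521 - 10400) + (88143 - 153240)) = 980377/(33910 - 65097) = 980377/(-31187) = 980377*(-1/31187) = -980377/31187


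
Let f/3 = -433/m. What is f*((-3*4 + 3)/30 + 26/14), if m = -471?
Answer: 47197/10990 ≈ 4.2945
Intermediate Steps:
f = 433/157 (f = 3*(-433/(-471)) = 3*(-433*(-1/471)) = 3*(433/471) = 433/157 ≈ 2.7580)
f*((-3*4 + 3)/30 + 26/14) = 433*((-3*4 + 3)/30 + 26/14)/157 = 433*((-12 + 3)*(1/30) + 26*(1/14))/157 = 433*(-9*1/30 + 13/7)/157 = 433*(-3/10 + 13/7)/157 = (433/157)*(109/70) = 47197/10990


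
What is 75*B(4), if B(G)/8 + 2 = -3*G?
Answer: -8400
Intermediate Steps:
B(G) = -16 - 24*G (B(G) = -16 + 8*(-3*G) = -16 - 24*G)
75*B(4) = 75*(-16 - 24*4) = 75*(-16 - 96) = 75*(-112) = -8400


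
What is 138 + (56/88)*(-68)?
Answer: 1042/11 ≈ 94.727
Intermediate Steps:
138 + (56/88)*(-68) = 138 + (56*(1/88))*(-68) = 138 + (7/11)*(-68) = 138 - 476/11 = 1042/11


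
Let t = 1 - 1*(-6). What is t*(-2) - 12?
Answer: -26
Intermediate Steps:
t = 7 (t = 1 + 6 = 7)
t*(-2) - 12 = 7*(-2) - 12 = -14 - 12 = -26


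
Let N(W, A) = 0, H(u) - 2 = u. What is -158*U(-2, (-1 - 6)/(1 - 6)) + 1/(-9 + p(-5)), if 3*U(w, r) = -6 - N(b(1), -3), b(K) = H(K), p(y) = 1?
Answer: 2527/8 ≈ 315.88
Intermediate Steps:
H(u) = 2 + u
b(K) = 2 + K
U(w, r) = -2 (U(w, r) = (-6 - 1*0)/3 = (-6 + 0)/3 = (⅓)*(-6) = -2)
-158*U(-2, (-1 - 6)/(1 - 6)) + 1/(-9 + p(-5)) = -158*(-2) + 1/(-9 + 1) = 316 + 1/(-8) = 316 - ⅛ = 2527/8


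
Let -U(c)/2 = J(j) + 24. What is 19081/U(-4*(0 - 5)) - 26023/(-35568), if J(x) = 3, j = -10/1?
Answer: -37625987/106704 ≈ -352.62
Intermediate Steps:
j = -10 (j = -10*1 = -10)
U(c) = -54 (U(c) = -2*(3 + 24) = -2*27 = -54)
19081/U(-4*(0 - 5)) - 26023/(-35568) = 19081/(-54) - 26023/(-35568) = 19081*(-1/54) - 26023*(-1/35568) = -19081/54 + 26023/35568 = -37625987/106704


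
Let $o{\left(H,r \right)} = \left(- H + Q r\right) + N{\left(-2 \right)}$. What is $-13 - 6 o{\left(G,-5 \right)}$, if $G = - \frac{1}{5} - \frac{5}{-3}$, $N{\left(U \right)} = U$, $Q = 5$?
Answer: $\frac{789}{5} \approx 157.8$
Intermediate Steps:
$G = \frac{22}{15}$ ($G = \left(-1\right) \frac{1}{5} - - \frac{5}{3} = - \frac{1}{5} + \frac{5}{3} = \frac{22}{15} \approx 1.4667$)
$o{\left(H,r \right)} = -2 - H + 5 r$ ($o{\left(H,r \right)} = \left(- H + 5 r\right) - 2 = -2 - H + 5 r$)
$-13 - 6 o{\left(G,-5 \right)} = -13 - 6 \left(-2 - \frac{22}{15} + 5 \left(-5\right)\right) = -13 - 6 \left(-2 - \frac{22}{15} - 25\right) = -13 - - \frac{854}{5} = -13 + \frac{854}{5} = \frac{789}{5}$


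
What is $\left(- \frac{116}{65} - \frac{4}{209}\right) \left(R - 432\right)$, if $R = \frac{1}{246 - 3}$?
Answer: $\frac{694280}{891} \approx 779.21$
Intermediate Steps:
$R = \frac{1}{243} \approx 0.0041152$
$\left(- \frac{116}{65} - \frac{4}{209}\right) \left(R - 432\right) = \left(- \frac{116}{65} - \frac{4}{209}\right) \left(\frac{1}{243} - 432\right) = \left(\left(-116\right) \frac{1}{65} - \frac{4}{209}\right) \left(- \frac{104975}{243}\right) = \left(- \frac{116}{65} - \frac{4}{209}\right) \left(- \frac{104975}{243}\right) = \left(- \frac{24504}{13585}\right) \left(- \frac{104975}{243}\right) = \frac{694280}{891}$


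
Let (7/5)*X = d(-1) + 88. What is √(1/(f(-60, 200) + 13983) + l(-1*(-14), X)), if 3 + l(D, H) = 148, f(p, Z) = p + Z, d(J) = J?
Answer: 2*√7230396957/14123 ≈ 12.042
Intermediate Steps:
f(p, Z) = Z + p
X = 435/7 (X = 5*(-1 + 88)/7 = (5/7)*87 = 435/7 ≈ 62.143)
l(D, H) = 145 (l(D, H) = -3 + 148 = 145)
√(1/(f(-60, 200) + 13983) + l(-1*(-14), X)) = √(1/((200 - 60) + 13983) + 145) = √(1/(140 + 13983) + 145) = √(1/14123 + 145) = √(2047836/14123) = 2*√7230396957/14123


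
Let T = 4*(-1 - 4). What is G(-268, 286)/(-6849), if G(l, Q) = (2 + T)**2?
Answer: -36/761 ≈ -0.047306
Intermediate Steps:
T = -20 (T = 4*(-5) = -20)
G(l, Q) = 324 (G(l, Q) = (2 - 20)**2 = (-18)**2 = 324)
G(-268, 286)/(-6849) = 324/(-6849) = 324*(-1/6849) = -36/761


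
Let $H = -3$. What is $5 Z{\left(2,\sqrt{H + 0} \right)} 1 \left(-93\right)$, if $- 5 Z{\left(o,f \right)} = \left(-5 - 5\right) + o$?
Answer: $-744$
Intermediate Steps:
$Z{\left(o,f \right)} = 2 - \frac{o}{5}$ ($Z{\left(o,f \right)} = - \frac{\left(-5 - 5\right) + o}{5} = - \frac{-10 + o}{5} = 2 - \frac{o}{5}$)
$5 Z{\left(2,\sqrt{H + 0} \right)} 1 \left(-93\right) = 5 \left(2 - \frac{2}{5}\right) 1 \left(-93\right) = 5 \cdot \frac{8}{5} \cdot 1 \left(-93\right) = 8 \cdot 1 \left(-93\right) = 8 \left(-93\right) = -744$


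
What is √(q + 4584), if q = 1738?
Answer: √6322 ≈ 79.511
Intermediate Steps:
√(q + 4584) = √(1738 + 4584) = √6322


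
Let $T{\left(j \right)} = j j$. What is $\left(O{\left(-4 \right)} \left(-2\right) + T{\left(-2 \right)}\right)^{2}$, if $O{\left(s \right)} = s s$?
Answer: $784$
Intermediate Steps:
$T{\left(j \right)} = j^{2}$
$O{\left(s \right)} = s^{2}$
$\left(O{\left(-4 \right)} \left(-2\right) + T{\left(-2 \right)}\right)^{2} = \left(\left(-4\right)^{2} \left(-2\right) + \left(-2\right)^{2}\right)^{2} = \left(16 \left(-2\right) + 4\right)^{2} = \left(-32 + 4\right)^{2} = \left(-28\right)^{2} = 784$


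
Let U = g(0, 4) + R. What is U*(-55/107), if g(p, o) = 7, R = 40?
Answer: -2585/107 ≈ -24.159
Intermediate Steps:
U = 47 (U = 7 + 40 = 47)
U*(-55/107) = 47*(-55/107) = -2585/107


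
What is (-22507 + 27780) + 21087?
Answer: 26360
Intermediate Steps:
(-22507 + 27780) + 21087 = 5273 + 21087 = 26360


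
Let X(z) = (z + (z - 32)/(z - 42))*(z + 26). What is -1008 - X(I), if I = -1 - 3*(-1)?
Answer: -1085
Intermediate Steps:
I = 2 (I = -1 + 3 = 2)
X(z) = (26 + z)*(z + (-32 + z)/(-42 + z)) (X(z) = (z + (-32 + z)/(-42 + z))*(26 + z) = (26 + z)*(z + (-32 + z)/(-42 + z)))
-1008 - X(I) = -1008 - (-832 + 2³ - 1098*2 - 15*2²)/(-42 + 2) = -1008 - (-832 + 8 - 2196 - 15*4)/(-40) = -1008 - (-1)*(-832 + 8 - 2196 - 60)/40 = -1008 - (-1)*(-3080)/40 = -1008 - 1*77 = -1008 - 77 = -1085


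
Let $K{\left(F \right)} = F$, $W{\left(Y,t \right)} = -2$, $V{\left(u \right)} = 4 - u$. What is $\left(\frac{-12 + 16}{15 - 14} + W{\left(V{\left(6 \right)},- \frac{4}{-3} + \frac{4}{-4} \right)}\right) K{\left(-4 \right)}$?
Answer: $-8$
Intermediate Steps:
$\left(\frac{-12 + 16}{15 - 14} + W{\left(V{\left(6 \right)},- \frac{4}{-3} + \frac{4}{-4} \right)}\right) K{\left(-4 \right)} = \left(\frac{-12 + 16}{15 - 14} - 2\right) \left(-4\right) = \left(\frac{4}{1} - 2\right) \left(-4\right) = \left(4 \cdot 1 - 2\right) \left(-4\right) = \left(4 - 2\right) \left(-4\right) = 2 \left(-4\right) = -8$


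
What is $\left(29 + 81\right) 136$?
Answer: $14960$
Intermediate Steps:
$\left(29 + 81\right) 136 = 110 \cdot 136 = 14960$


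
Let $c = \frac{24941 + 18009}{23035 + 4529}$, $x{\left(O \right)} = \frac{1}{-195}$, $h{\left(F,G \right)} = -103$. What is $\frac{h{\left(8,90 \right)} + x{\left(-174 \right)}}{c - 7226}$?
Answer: $\frac{92275084}{6471871705} \approx 0.014258$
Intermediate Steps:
$x{\left(O \right)} = - \frac{1}{195}$
$c = \frac{21475}{13782}$ ($c = \frac{42950}{27564} = 42950 \cdot \frac{1}{27564} = \frac{21475}{13782} \approx 1.5582$)
$\frac{h{\left(8,90 \right)} + x{\left(-174 \right)}}{c - 7226} = \frac{-103 - \frac{1}{195}}{\frac{21475}{13782} - 7226} = - \frac{20086}{195 \left(- \frac{99567257}{13782}\right)} = \left(- \frac{20086}{195}\right) \left(- \frac{13782}{99567257}\right) = \frac{92275084}{6471871705}$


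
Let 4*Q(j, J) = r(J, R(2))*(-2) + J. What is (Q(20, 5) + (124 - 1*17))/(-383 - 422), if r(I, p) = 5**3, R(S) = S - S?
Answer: -183/3220 ≈ -0.056832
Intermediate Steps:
R(S) = 0
r(I, p) = 125
Q(j, J) = -125/2 + J/4 (Q(j, J) = (125*(-2) + J)/4 = (-250 + J)/4 = -125/2 + J/4)
(Q(20, 5) + (124 - 1*17))/(-383 - 422) = ((-125/2 + (1/4)*5) + (124 - 1*17))/(-383 - 422) = ((-125/2 + 5/4) + (124 - 17))/(-805) = (-245/4 + 107)*(-1/805) = (183/4)*(-1/805) = -183/3220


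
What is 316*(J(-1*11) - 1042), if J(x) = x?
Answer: -332748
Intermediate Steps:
316*(J(-1*11) - 1042) = 316*(-1*11 - 1042) = 316*(-11 - 1042) = 316*(-1053) = -332748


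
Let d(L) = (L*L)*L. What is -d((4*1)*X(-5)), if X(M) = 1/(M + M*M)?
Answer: -1/125 ≈ -0.0080000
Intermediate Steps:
X(M) = 1/(M + M²)
d(L) = L³ (d(L) = L²*L = L³)
-d((4*1)*X(-5)) = -((4*1)*(1/((-5)*(1 - 5))))³ = -(4*(-⅕/(-4)))³ = -(4*(-⅕*(-¼)))³ = -(4*(1/20))³ = -(⅕)³ = -1*1/125 = -1/125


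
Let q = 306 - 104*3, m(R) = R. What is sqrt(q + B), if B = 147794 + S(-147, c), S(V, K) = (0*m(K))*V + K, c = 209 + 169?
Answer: sqrt(148166) ≈ 384.92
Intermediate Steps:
c = 378
q = -6 (q = 306 - 312 = -6)
S(V, K) = K (S(V, K) = (0*K)*V + K = 0*V + K = 0 + K = K)
B = 148172 (B = 147794 + 378 = 148172)
sqrt(q + B) = sqrt(-6 + 148172) = sqrt(148166)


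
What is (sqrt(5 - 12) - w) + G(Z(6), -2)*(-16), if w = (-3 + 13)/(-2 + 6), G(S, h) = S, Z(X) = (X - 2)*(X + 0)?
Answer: -773/2 + I*sqrt(7) ≈ -386.5 + 2.6458*I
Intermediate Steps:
Z(X) = X*(-2 + X) (Z(X) = (-2 + X)*X = X*(-2 + X))
w = 5/2 (w = 10/4 = 10*(1/4) = 5/2 ≈ 2.5000)
(sqrt(5 - 12) - w) + G(Z(6), -2)*(-16) = (sqrt(5 - 12) - 1*5/2) + (6*(-2 + 6))*(-16) = (sqrt(-7) - 5/2) + (6*4)*(-16) = (I*sqrt(7) - 5/2) + 24*(-16) = (-5/2 + I*sqrt(7)) - 384 = -773/2 + I*sqrt(7)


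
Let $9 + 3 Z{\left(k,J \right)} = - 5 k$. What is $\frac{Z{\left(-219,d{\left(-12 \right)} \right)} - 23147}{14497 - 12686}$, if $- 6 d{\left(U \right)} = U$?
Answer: $- \frac{22785}{1811} \approx -12.581$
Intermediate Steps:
$d{\left(U \right)} = - \frac{U}{6}$
$Z{\left(k,J \right)} = -3 - \frac{5 k}{3}$ ($Z{\left(k,J \right)} = -3 + \frac{\left(-5\right) k}{3} = -3 - \frac{5 k}{3}$)
$\frac{Z{\left(-219,d{\left(-12 \right)} \right)} - 23147}{14497 - 12686} = \frac{\left(-3 - -365\right) - 23147}{14497 - 12686} = \frac{\left(-3 + 365\right) - 23147}{1811} = \left(362 - 23147\right) \frac{1}{1811} = \left(-22785\right) \frac{1}{1811} = - \frac{22785}{1811}$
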